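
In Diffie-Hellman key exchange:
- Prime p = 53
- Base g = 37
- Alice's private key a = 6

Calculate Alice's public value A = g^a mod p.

Step 1: A = g^a mod p = 37^6 mod 53.
  37^1 mod 53 = 37
  37^2 mod 53 = (37 * 37) mod 53 = 44
  37^3 mod 53 = (44 * 37) mod 53 = 38
  37^4 mod 53 = (38 * 37) mod 53 = 28
  37^5 mod 53 = (28 * 37) mod 53 = 29
  37^6 mod 53 = (29 * 37) mod 53 = 13
Result: A = 13.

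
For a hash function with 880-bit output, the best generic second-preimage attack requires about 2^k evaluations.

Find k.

Step 1: The hash has a 880-bit output.
Step 2: Second-preimage resistance means: given a specific input x, it should be infeasible to find a different y with h(y) = h(x).
With a 880-bit output, a generic search for a second preimage costs about 2^880 evaluations (each trial matches the fixed target with probability 2^-880).
Step 3: Security level = 880 bits.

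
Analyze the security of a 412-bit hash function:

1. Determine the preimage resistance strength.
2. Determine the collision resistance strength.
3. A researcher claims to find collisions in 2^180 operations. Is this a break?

Step 1: Preimage resistance requires brute-force of 2^412 operations.
Step 2: Collision resistance (birthday bound) = 2^(412/2) = 2^206.
Step 3: The claimed attack costs 2^180 operations.
Step 4: Since 2^180 < 2^206, the claimed attack beats the generic birthday bound, so collision resistance is broken.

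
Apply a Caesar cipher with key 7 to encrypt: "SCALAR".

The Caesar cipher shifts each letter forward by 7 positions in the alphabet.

Step 1: For each letter, shift forward by 7 positions (mod 26).
  S (position 18) -> position (18+7) mod 26 = 25 -> Z
  C (position 2) -> position (2+7) mod 26 = 9 -> J
  A (position 0) -> position (0+7) mod 26 = 7 -> H
  L (position 11) -> position (11+7) mod 26 = 18 -> S
  A (position 0) -> position (0+7) mod 26 = 7 -> H
  R (position 17) -> position (17+7) mod 26 = 24 -> Y
Result: ZJHSHY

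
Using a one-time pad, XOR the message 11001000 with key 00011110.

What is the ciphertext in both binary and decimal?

Step 1: Write out the XOR operation bit by bit:
  Message: 11001000
  Key:     00011110
  XOR:     11010110
Step 2: Convert to decimal: 11010110 = 214.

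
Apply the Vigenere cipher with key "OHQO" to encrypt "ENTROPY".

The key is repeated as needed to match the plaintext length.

Step 1: Repeat key to match plaintext length:
  Plaintext: ENTROPY
  Key:       OHQOOHQ
Step 2: Encrypt each letter:
  E(4) + O(14) = (4+14) mod 26 = 18 = S
  N(13) + H(7) = (13+7) mod 26 = 20 = U
  T(19) + Q(16) = (19+16) mod 26 = 9 = J
  R(17) + O(14) = (17+14) mod 26 = 5 = F
  O(14) + O(14) = (14+14) mod 26 = 2 = C
  P(15) + H(7) = (15+7) mod 26 = 22 = W
  Y(24) + Q(16) = (24+16) mod 26 = 14 = O
Ciphertext: SUJFCWO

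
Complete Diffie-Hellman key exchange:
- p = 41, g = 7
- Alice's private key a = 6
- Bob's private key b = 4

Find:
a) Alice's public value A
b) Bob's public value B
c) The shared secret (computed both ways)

Step 1: A = g^a mod p = 7^6 mod 41 = 20.
Step 2: B = g^b mod p = 7^4 mod 41 = 23.
Step 3: Alice computes s = B^a mod p = 23^6 mod 41 = 18.
Step 4: Bob computes s = A^b mod p = 20^4 mod 41 = 18.
Both sides agree: shared secret = 18.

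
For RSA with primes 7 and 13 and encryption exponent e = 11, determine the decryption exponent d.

Step 1: n = 7 * 13 = 91.
Step 2: phi(n) = 6 * 12 = 72.
Step 3: Find d such that 11 * d = 1 (mod 72).
Step 4: d = 11^(-1) mod 72 = 59.
Verification: 11 * 59 = 649 = 9 * 72 + 1.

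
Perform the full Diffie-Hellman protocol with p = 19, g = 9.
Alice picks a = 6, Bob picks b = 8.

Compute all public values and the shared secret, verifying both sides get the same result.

Step 1: A = g^a mod p = 9^6 mod 19 = 11.
Step 2: B = g^b mod p = 9^8 mod 19 = 17.
Step 3: Alice computes s = B^a mod p = 17^6 mod 19 = 7.
Step 4: Bob computes s = A^b mod p = 11^8 mod 19 = 7.
Both sides agree: shared secret = 7.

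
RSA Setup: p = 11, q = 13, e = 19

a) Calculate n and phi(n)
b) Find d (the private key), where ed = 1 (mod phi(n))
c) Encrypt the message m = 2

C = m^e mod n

Step 1: n = 11 * 13 = 143.
Step 2: phi(n) = (11-1)(13-1) = 10 * 12 = 120.
Step 3: Find d = 19^(-1) mod 120 = 19.
  Verify: 19 * 19 = 361 = 1 (mod 120).
Step 4: C = 2^19 mod 143 = 50.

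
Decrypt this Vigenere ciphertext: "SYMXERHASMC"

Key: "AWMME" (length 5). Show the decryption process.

Step 1: Key 'AWMME' has length 5. Extended key: AWMMEAWMMEA
Step 2: Decrypt each position:
  S(18) - A(0) = 18 = S
  Y(24) - W(22) = 2 = C
  M(12) - M(12) = 0 = A
  X(23) - M(12) = 11 = L
  E(4) - E(4) = 0 = A
  R(17) - A(0) = 17 = R
  H(7) - W(22) = 11 = L
  A(0) - M(12) = 14 = O
  S(18) - M(12) = 6 = G
  M(12) - E(4) = 8 = I
  C(2) - A(0) = 2 = C
Plaintext: SCALARLOGIC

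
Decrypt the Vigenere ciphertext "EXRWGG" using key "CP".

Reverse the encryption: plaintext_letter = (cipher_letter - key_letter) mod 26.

Step 1: Extend key: CPCPCP
Step 2: Decrypt each letter (c - k) mod 26:
  E(4) - C(2) = (4-2) mod 26 = 2 = C
  X(23) - P(15) = (23-15) mod 26 = 8 = I
  R(17) - C(2) = (17-2) mod 26 = 15 = P
  W(22) - P(15) = (22-15) mod 26 = 7 = H
  G(6) - C(2) = (6-2) mod 26 = 4 = E
  G(6) - P(15) = (6-15) mod 26 = 17 = R
Plaintext: CIPHER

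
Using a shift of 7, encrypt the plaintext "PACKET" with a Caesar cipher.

Step 1: For each letter, shift forward by 7 positions (mod 26).
  P (position 15) -> position (15+7) mod 26 = 22 -> W
  A (position 0) -> position (0+7) mod 26 = 7 -> H
  C (position 2) -> position (2+7) mod 26 = 9 -> J
  K (position 10) -> position (10+7) mod 26 = 17 -> R
  E (position 4) -> position (4+7) mod 26 = 11 -> L
  T (position 19) -> position (19+7) mod 26 = 0 -> A
Result: WHJRLA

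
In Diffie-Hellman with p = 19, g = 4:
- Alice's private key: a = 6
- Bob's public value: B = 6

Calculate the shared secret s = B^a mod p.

Step 1: s = B^a mod p = 6^6 mod 19.
  6^1 mod 19 = 6
  6^2 mod 19 = (6 * 6) mod 19 = 17
  6^3 mod 19 = (17 * 6) mod 19 = 7
  6^4 mod 19 = (7 * 6) mod 19 = 4
  6^5 mod 19 = (4 * 6) mod 19 = 5
  6^6 mod 19 = (5 * 6) mod 19 = 11
Result: shared secret = 11.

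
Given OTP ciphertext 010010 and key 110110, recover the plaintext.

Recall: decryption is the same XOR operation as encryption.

Step 1: XOR ciphertext with key:
  Ciphertext: 010010
  Key:        110110
  XOR:        100100
Step 2: Plaintext = 100100 = 36 in decimal.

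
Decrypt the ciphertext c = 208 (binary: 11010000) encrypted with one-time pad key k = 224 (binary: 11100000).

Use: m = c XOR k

Step 1: XOR ciphertext with key:
  Ciphertext: 11010000
  Key:        11100000
  XOR:        00110000
Step 2: Plaintext = 00110000 = 48 in decimal.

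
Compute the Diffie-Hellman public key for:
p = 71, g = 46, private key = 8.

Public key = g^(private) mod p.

Step 1: A = g^a mod p = 46^8 mod 71.
  46^1 mod 71 = 46
  46^2 mod 71 = (46 * 46) mod 71 = 57
  46^3 mod 71 = (57 * 46) mod 71 = 66
  46^4 mod 71 = (66 * 46) mod 71 = 54
  46^5 mod 71 = (54 * 46) mod 71 = 70
  46^6 mod 71 = (70 * 46) mod 71 = 25
  46^7 mod 71 = (25 * 46) mod 71 = 14
  46^8 mod 71 = (14 * 46) mod 71 = 5
Result: A = 5.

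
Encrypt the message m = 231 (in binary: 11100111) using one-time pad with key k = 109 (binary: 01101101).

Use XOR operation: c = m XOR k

Step 1: Write out the XOR operation bit by bit:
  Message: 11100111
  Key:     01101101
  XOR:     10001010
Step 2: Convert to decimal: 10001010 = 138.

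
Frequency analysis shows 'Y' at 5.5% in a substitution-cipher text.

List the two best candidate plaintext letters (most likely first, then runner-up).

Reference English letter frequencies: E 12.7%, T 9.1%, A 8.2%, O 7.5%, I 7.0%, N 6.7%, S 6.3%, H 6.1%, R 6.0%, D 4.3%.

Step 1: Observed frequency of 'Y' is 5.5%.
Step 2: Compute distances to each reference frequency and sort:
  R (6.0%): difference = 0.5% <-- BEST
  H (6.1%): difference = 0.6% <-- RUNNER-UP
  S (6.3%): difference = 0.8%
  N (6.7%): difference = 1.2%
  D (4.3%): difference = 1.2%
Step 3: Most likely is 'R' (6.0%, diff 0.5%); second most likely is 'H' (6.1%, diff 0.6%).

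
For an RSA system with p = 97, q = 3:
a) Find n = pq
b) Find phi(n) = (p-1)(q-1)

Step 1: n = p * q = 97 * 3 = 291.
Step 2: phi(n) = (p-1)(q-1) = 96 * 2 = 192.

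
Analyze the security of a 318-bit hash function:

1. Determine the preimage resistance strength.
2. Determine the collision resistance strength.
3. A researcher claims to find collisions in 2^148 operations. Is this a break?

Step 1: Preimage resistance requires brute-force of 2^318 operations.
Step 2: Collision resistance (birthday bound) = 2^(318/2) = 2^159.
Step 3: The claimed attack costs 2^148 operations.
Step 4: Since 2^148 < 2^159, the claimed attack beats the generic birthday bound, so collision resistance is broken.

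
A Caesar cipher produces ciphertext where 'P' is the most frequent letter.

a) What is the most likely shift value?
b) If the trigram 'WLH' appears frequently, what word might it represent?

Step 1: In English, 'E' is the most frequent letter (12.7%).
Step 2: The most frequent ciphertext letter is 'P' (position 15).
Step 3: Shift = (15 - 4) mod 26 = 11.
Step 4: Decrypt 'WLH' by shifting back 11:
  W -> L
  L -> A
  H -> W
Step 5: 'WLH' decrypts to 'LAW'.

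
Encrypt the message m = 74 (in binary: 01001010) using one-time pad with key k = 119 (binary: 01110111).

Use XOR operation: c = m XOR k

Step 1: Write out the XOR operation bit by bit:
  Message: 01001010
  Key:     01110111
  XOR:     00111101
Step 2: Convert to decimal: 00111101 = 61.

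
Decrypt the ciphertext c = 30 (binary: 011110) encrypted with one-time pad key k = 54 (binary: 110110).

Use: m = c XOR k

Step 1: XOR ciphertext with key:
  Ciphertext: 011110
  Key:        110110
  XOR:        101000
Step 2: Plaintext = 101000 = 40 in decimal.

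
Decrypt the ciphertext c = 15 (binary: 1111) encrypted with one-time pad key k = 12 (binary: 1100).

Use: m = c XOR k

Step 1: XOR ciphertext with key:
  Ciphertext: 1111
  Key:        1100
  XOR:        0011
Step 2: Plaintext = 0011 = 3 in decimal.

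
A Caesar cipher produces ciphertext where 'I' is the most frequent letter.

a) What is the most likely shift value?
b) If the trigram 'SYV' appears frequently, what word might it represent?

Step 1: In English, 'E' is the most frequent letter (12.7%).
Step 2: The most frequent ciphertext letter is 'I' (position 8).
Step 3: Shift = (8 - 4) mod 26 = 4.
Step 4: Decrypt 'SYV' by shifting back 4:
  S -> O
  Y -> U
  V -> R
Step 5: 'SYV' decrypts to 'OUR'.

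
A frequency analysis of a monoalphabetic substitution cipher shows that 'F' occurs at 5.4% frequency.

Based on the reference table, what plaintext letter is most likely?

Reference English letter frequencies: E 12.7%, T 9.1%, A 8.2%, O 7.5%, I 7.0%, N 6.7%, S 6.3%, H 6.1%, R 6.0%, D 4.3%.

Step 1: The observed frequency is 5.4%.
Step 2: Compare with English frequencies:
  E: 12.7% (difference: 7.3%)
  T: 9.1% (difference: 3.7%)
  A: 8.2% (difference: 2.8%)
  O: 7.5% (difference: 2.1%)
  I: 7.0% (difference: 1.6%)
  N: 6.7% (difference: 1.3%)
  S: 6.3% (difference: 0.9%)
  H: 6.1% (difference: 0.7%)
  R: 6.0% (difference: 0.6%) <-- closest
  D: 4.3% (difference: 1.1%)
Step 3: 'F' most likely represents 'R' (frequency 6.0%).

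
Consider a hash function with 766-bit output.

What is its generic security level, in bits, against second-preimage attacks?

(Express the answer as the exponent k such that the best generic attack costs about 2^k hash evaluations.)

Step 1: The hash has a 766-bit output.
Step 2: Second-preimage resistance means: given a specific input x, it should be infeasible to find a different y with h(y) = h(x).
With a 766-bit output, a generic search for a second preimage costs about 2^766 evaluations (each trial matches the fixed target with probability 2^-766).
Step 3: Security level = 766 bits.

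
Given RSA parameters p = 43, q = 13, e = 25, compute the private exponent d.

Step 1: n = 43 * 13 = 559.
Step 2: phi(n) = 42 * 12 = 504.
Step 3: Find d such that 25 * d = 1 (mod 504).
Step 4: d = 25^(-1) mod 504 = 121.
Verification: 25 * 121 = 3025 = 6 * 504 + 1.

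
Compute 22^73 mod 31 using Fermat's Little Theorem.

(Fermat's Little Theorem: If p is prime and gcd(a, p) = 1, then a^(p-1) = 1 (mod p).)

Step 1: Since 31 is prime, by Fermat's Little Theorem: 22^30 = 1 (mod 31).
Step 2: Reduce exponent: 73 mod 30 = 13.
Step 3: So 22^73 = 22^13 (mod 31).
Step 4: 22^13 mod 31 = 13.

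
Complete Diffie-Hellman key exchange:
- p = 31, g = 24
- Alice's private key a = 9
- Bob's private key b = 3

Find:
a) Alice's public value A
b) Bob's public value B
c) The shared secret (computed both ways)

Step 1: A = g^a mod p = 24^9 mod 31 = 23.
Step 2: B = g^b mod p = 24^3 mod 31 = 29.
Step 3: Alice computes s = B^a mod p = 29^9 mod 31 = 15.
Step 4: Bob computes s = A^b mod p = 23^3 mod 31 = 15.
Both sides agree: shared secret = 15.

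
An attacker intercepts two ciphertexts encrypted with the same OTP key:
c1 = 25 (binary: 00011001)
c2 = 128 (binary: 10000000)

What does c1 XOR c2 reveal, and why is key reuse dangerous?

Step 1: c1 XOR c2 = (m1 XOR k) XOR (m2 XOR k).
Step 2: By XOR associativity/commutativity: = m1 XOR m2 XOR k XOR k = m1 XOR m2.
Step 3: 00011001 XOR 10000000 = 10011001 = 153.
Step 4: The key cancels out! An attacker learns m1 XOR m2 = 153, revealing the relationship between plaintexts.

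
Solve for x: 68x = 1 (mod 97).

Step 1: We need x such that 68 * x = 1 (mod 97).
Step 2: Using the extended Euclidean algorithm or trial:
  68 * 10 = 680 = 7 * 97 + 1.
Step 3: Since 680 mod 97 = 1, the inverse is x = 10.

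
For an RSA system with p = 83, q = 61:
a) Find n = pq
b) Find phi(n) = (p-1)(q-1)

Step 1: n = p * q = 83 * 61 = 5063.
Step 2: phi(n) = (p-1)(q-1) = 82 * 60 = 4920.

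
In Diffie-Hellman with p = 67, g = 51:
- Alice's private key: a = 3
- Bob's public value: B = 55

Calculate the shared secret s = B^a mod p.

Step 1: s = B^a mod p = 55^3 mod 67.
  55^1 mod 67 = 55
  55^2 mod 67 = (55 * 55) mod 67 = 10
  55^3 mod 67 = (10 * 55) mod 67 = 14
Result: shared secret = 14.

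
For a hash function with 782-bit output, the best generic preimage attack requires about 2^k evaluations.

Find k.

Step 1: The hash has a 782-bit output.
Step 2: Preimage resistance means: given a digest h(x), it should be infeasible to find any input that hashes to it.
With a 782-bit output there are 2^782 possible digests, so a generic brute-force preimage search costs about 2^782 evaluations.
Step 3: Security level = 782 bits.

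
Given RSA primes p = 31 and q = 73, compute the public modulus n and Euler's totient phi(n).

Step 1: n = p * q = 31 * 73 = 2263.
Step 2: phi(n) = (p-1)(q-1) = 30 * 72 = 2160.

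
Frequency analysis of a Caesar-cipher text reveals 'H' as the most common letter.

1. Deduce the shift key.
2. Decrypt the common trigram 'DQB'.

Step 1: In English, 'E' is the most frequent letter (12.7%).
Step 2: The most frequent ciphertext letter is 'H' (position 7).
Step 3: Shift = (7 - 4) mod 26 = 3.
Step 4: Decrypt 'DQB' by shifting back 3:
  D -> A
  Q -> N
  B -> Y
Step 5: 'DQB' decrypts to 'ANY'.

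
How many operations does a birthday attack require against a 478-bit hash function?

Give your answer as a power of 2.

Step 1: The birthday paradox gives collision probability ~50% after sqrt(2^n) = 2^(n/2) hashes.
Step 2: For 478-bit output: 2^(478/2) = 2^239.
Step 3: Approximately 2^239 hash computations needed.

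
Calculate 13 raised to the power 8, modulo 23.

Step 1: Compute 13^8 mod 23 step by step, reducing modulo 23 at each step.
  13^1 mod 23 = 13
  13^2 mod 23 = (13 * 13) mod 23 = 8
  13^3 mod 23 = (8 * 13) mod 23 = 12
  13^4 mod 23 = (12 * 13) mod 23 = 18
  13^5 mod 23 = (18 * 13) mod 23 = 4
  13^6 mod 23 = (4 * 13) mod 23 = 6
  13^7 mod 23 = (6 * 13) mod 23 = 9
  13^8 mod 23 = (9 * 13) mod 23 = 2
Step 2: Result = 2.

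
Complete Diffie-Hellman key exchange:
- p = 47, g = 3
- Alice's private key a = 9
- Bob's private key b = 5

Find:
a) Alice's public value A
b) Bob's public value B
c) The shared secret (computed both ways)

Step 1: A = g^a mod p = 3^9 mod 47 = 37.
Step 2: B = g^b mod p = 3^5 mod 47 = 8.
Step 3: Alice computes s = B^a mod p = 8^9 mod 47 = 16.
Step 4: Bob computes s = A^b mod p = 37^5 mod 47 = 16.
Both sides agree: shared secret = 16.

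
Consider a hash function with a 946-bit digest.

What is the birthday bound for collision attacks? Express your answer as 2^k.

Step 1: The birthday paradox gives collision probability ~50% after sqrt(2^n) = 2^(n/2) hashes.
Step 2: For 946-bit output: 2^(946/2) = 2^473.
Step 3: Approximately 2^473 hash computations needed.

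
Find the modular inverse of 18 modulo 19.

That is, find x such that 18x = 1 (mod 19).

Step 1: We need x such that 18 * x = 1 (mod 19).
Step 2: Using the extended Euclidean algorithm or trial:
  18 * 18 = 324 = 17 * 19 + 1.
Step 3: Since 324 mod 19 = 1, the inverse is x = 18.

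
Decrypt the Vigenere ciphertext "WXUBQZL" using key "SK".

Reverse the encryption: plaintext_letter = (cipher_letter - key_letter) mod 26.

Step 1: Extend key: SKSKSKS
Step 2: Decrypt each letter (c - k) mod 26:
  W(22) - S(18) = (22-18) mod 26 = 4 = E
  X(23) - K(10) = (23-10) mod 26 = 13 = N
  U(20) - S(18) = (20-18) mod 26 = 2 = C
  B(1) - K(10) = (1-10) mod 26 = 17 = R
  Q(16) - S(18) = (16-18) mod 26 = 24 = Y
  Z(25) - K(10) = (25-10) mod 26 = 15 = P
  L(11) - S(18) = (11-18) mod 26 = 19 = T
Plaintext: ENCRYPT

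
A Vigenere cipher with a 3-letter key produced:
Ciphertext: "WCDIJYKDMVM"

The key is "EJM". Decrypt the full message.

Step 1: Key 'EJM' has length 3. Extended key: EJMEJMEJMEJ
Step 2: Decrypt each position:
  W(22) - E(4) = 18 = S
  C(2) - J(9) = 19 = T
  D(3) - M(12) = 17 = R
  I(8) - E(4) = 4 = E
  J(9) - J(9) = 0 = A
  Y(24) - M(12) = 12 = M
  K(10) - E(4) = 6 = G
  D(3) - J(9) = 20 = U
  M(12) - M(12) = 0 = A
  V(21) - E(4) = 17 = R
  M(12) - J(9) = 3 = D
Plaintext: STREAMGUARD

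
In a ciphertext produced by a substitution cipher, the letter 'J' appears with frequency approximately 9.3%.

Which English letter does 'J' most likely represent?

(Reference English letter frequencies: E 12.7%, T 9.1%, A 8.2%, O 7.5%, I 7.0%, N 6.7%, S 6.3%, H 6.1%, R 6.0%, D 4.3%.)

Step 1: The observed frequency is 9.3%.
Step 2: Compare with English frequencies:
  E: 12.7% (difference: 3.4%)
  T: 9.1% (difference: 0.2%) <-- closest
  A: 8.2% (difference: 1.1%)
  O: 7.5% (difference: 1.8%)
  I: 7.0% (difference: 2.3%)
  N: 6.7% (difference: 2.6%)
  S: 6.3% (difference: 3.0%)
  H: 6.1% (difference: 3.2%)
  R: 6.0% (difference: 3.3%)
  D: 4.3% (difference: 5.0%)
Step 3: 'J' most likely represents 'T' (frequency 9.1%).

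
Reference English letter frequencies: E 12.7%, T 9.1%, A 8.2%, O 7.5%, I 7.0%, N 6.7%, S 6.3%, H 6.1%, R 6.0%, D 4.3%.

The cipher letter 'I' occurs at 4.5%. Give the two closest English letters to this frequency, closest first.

Step 1: Observed frequency of 'I' is 4.5%.
Step 2: Compute distances to each reference frequency and sort:
  D (4.3%): difference = 0.2% <-- BEST
  R (6.0%): difference = 1.5% <-- RUNNER-UP
  H (6.1%): difference = 1.6%
  S (6.3%): difference = 1.8%
  N (6.7%): difference = 2.2%
Step 3: Most likely is 'D' (4.3%, diff 0.2%); second most likely is 'R' (6.0%, diff 1.5%).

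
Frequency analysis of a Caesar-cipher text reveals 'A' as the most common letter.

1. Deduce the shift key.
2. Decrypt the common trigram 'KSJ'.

Step 1: In English, 'E' is the most frequent letter (12.7%).
Step 2: The most frequent ciphertext letter is 'A' (position 0).
Step 3: Shift = (0 - 4) mod 26 = 22.
Step 4: Decrypt 'KSJ' by shifting back 22:
  K -> O
  S -> W
  J -> N
Step 5: 'KSJ' decrypts to 'OWN'.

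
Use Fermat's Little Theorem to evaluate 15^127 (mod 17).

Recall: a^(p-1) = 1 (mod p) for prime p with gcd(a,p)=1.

Step 1: Since 17 is prime, by Fermat's Little Theorem: 15^16 = 1 (mod 17).
Step 2: Reduce exponent: 127 mod 16 = 15.
Step 3: So 15^127 = 15^15 (mod 17).
Step 4: 15^15 mod 17 = 8.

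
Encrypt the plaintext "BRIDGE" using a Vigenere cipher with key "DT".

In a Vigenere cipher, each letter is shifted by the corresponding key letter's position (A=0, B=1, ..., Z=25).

Step 1: Repeat key to match plaintext length:
  Plaintext: BRIDGE
  Key:       DTDTDT
Step 2: Encrypt each letter:
  B(1) + D(3) = (1+3) mod 26 = 4 = E
  R(17) + T(19) = (17+19) mod 26 = 10 = K
  I(8) + D(3) = (8+3) mod 26 = 11 = L
  D(3) + T(19) = (3+19) mod 26 = 22 = W
  G(6) + D(3) = (6+3) mod 26 = 9 = J
  E(4) + T(19) = (4+19) mod 26 = 23 = X
Ciphertext: EKLWJX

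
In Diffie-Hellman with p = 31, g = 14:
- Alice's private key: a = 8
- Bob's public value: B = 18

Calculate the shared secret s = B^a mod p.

Step 1: s = B^a mod p = 18^8 mod 31.
  18^1 mod 31 = 18
  18^2 mod 31 = (18 * 18) mod 31 = 14
  18^3 mod 31 = (14 * 18) mod 31 = 4
  18^4 mod 31 = (4 * 18) mod 31 = 10
  18^5 mod 31 = (10 * 18) mod 31 = 25
  18^6 mod 31 = (25 * 18) mod 31 = 16
  18^7 mod 31 = (16 * 18) mod 31 = 9
  18^8 mod 31 = (9 * 18) mod 31 = 7
Result: shared secret = 7.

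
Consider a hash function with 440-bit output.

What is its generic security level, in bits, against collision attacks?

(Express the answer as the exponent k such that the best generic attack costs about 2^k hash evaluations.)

Step 1: The hash has a 440-bit output.
Step 2: Collision resistance means it should be infeasible to find any x != y with h(x) = h(y).
By the birthday bound, a generic collision search succeeds after about sqrt(2^440) = 2^(440/2) = 2^220 evaluations.
Step 3: Security level = 220 bits.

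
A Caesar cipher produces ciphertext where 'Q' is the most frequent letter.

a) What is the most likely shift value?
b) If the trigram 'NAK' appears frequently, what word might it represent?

Step 1: In English, 'E' is the most frequent letter (12.7%).
Step 2: The most frequent ciphertext letter is 'Q' (position 16).
Step 3: Shift = (16 - 4) mod 26 = 12.
Step 4: Decrypt 'NAK' by shifting back 12:
  N -> B
  A -> O
  K -> Y
Step 5: 'NAK' decrypts to 'BOY'.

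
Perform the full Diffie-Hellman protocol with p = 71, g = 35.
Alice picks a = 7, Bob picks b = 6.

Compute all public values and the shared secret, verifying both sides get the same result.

Step 1: A = g^a mod p = 35^7 mod 71 = 66.
Step 2: B = g^b mod p = 35^6 mod 71 = 10.
Step 3: Alice computes s = B^a mod p = 10^7 mod 71 = 5.
Step 4: Bob computes s = A^b mod p = 66^6 mod 71 = 5.
Both sides agree: shared secret = 5.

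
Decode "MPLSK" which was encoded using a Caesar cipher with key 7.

Step 1: Reverse the shift by subtracting 7 from each letter position.
  M (position 12) -> position (12-7) mod 26 = 5 -> F
  P (position 15) -> position (15-7) mod 26 = 8 -> I
  L (position 11) -> position (11-7) mod 26 = 4 -> E
  S (position 18) -> position (18-7) mod 26 = 11 -> L
  K (position 10) -> position (10-7) mod 26 = 3 -> D
Decrypted message: FIELD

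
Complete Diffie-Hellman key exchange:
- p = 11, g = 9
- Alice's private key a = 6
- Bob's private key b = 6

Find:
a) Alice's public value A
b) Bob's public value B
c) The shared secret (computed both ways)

Step 1: A = g^a mod p = 9^6 mod 11 = 9.
Step 2: B = g^b mod p = 9^6 mod 11 = 9.
Step 3: Alice computes s = B^a mod p = 9^6 mod 11 = 9.
Step 4: Bob computes s = A^b mod p = 9^6 mod 11 = 9.
Both sides agree: shared secret = 9.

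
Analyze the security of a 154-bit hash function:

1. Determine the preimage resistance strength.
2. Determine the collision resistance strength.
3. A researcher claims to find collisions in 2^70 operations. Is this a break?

Step 1: Preimage resistance requires brute-force of 2^154 operations.
Step 2: Collision resistance (birthday bound) = 2^(154/2) = 2^77.
Step 3: The claimed attack costs 2^70 operations.
Step 4: Since 2^70 < 2^77, the claimed attack beats the generic birthday bound, so collision resistance is broken.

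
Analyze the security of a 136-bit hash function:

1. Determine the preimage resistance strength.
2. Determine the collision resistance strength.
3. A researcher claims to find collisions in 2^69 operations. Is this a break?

Step 1: Preimage resistance requires brute-force of 2^136 operations.
Step 2: Collision resistance (birthday bound) = 2^(136/2) = 2^68.
Step 3: The claimed attack costs 2^69 operations.
Step 4: Since 2^69 >= 2^68, the claimed attack is no faster than the generic birthday attack, so this does not break collision resistance.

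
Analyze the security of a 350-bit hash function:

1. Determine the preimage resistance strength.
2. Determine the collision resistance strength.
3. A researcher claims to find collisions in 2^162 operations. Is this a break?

Step 1: Preimage resistance requires brute-force of 2^350 operations.
Step 2: Collision resistance (birthday bound) = 2^(350/2) = 2^175.
Step 3: The claimed attack costs 2^162 operations.
Step 4: Since 2^162 < 2^175, the claimed attack beats the generic birthday bound, so collision resistance is broken.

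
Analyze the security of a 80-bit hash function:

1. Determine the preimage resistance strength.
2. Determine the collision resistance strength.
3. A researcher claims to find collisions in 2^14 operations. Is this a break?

Step 1: Preimage resistance requires brute-force of 2^80 operations.
Step 2: Collision resistance (birthday bound) = 2^(80/2) = 2^40.
Step 3: The claimed attack costs 2^14 operations.
Step 4: Since 2^14 < 2^40, the claimed attack beats the generic birthday bound, so collision resistance is broken.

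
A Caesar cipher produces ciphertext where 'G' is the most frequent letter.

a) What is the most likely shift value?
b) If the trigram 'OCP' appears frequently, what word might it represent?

Step 1: In English, 'E' is the most frequent letter (12.7%).
Step 2: The most frequent ciphertext letter is 'G' (position 6).
Step 3: Shift = (6 - 4) mod 26 = 2.
Step 4: Decrypt 'OCP' by shifting back 2:
  O -> M
  C -> A
  P -> N
Step 5: 'OCP' decrypts to 'MAN'.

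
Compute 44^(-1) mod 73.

Step 1: We need x such that 44 * x = 1 (mod 73).
Step 2: Using the extended Euclidean algorithm or trial:
  44 * 5 = 220 = 3 * 73 + 1.
Step 3: Since 220 mod 73 = 1, the inverse is x = 5.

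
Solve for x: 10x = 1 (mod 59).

Step 1: We need x such that 10 * x = 1 (mod 59).
Step 2: Using the extended Euclidean algorithm or trial:
  10 * 6 = 60 = 1 * 59 + 1.
Step 3: Since 60 mod 59 = 1, the inverse is x = 6.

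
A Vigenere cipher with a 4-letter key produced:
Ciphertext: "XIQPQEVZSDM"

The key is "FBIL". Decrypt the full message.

Step 1: Key 'FBIL' has length 4. Extended key: FBILFBILFBI
Step 2: Decrypt each position:
  X(23) - F(5) = 18 = S
  I(8) - B(1) = 7 = H
  Q(16) - I(8) = 8 = I
  P(15) - L(11) = 4 = E
  Q(16) - F(5) = 11 = L
  E(4) - B(1) = 3 = D
  V(21) - I(8) = 13 = N
  Z(25) - L(11) = 14 = O
  S(18) - F(5) = 13 = N
  D(3) - B(1) = 2 = C
  M(12) - I(8) = 4 = E
Plaintext: SHIELDNONCE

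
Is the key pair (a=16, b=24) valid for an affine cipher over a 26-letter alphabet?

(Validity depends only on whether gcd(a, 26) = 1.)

Step 1: Compute gcd(16, 26).
Step 2: gcd(16, 26) = 2.
Since gcd = 2 != 1, 16 shares a common factor with 26, so it cannot be used.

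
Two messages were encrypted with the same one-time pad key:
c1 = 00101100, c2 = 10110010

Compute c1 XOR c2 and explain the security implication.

Step 1: c1 XOR c2 = (m1 XOR k) XOR (m2 XOR k).
Step 2: By XOR associativity/commutativity: = m1 XOR m2 XOR k XOR k = m1 XOR m2.
Step 3: 00101100 XOR 10110010 = 10011110 = 158.
Step 4: The key cancels out! An attacker learns m1 XOR m2 = 158, revealing the relationship between plaintexts.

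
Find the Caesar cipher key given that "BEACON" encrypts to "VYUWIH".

Step 1: Compare first letters: B (position 1) -> V (position 21).
Step 2: Shift = (21 - 1) mod 26 = 20.
The shift value is 20.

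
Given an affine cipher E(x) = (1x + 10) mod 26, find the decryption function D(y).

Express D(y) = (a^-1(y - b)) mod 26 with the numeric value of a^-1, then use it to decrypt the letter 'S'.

Step 1: Find a^-1, the modular inverse of 1 mod 26.
Step 2: We need 1 * a^-1 = 1 (mod 26).
Step 3: 1 * 1 = 1 = 0 * 26 + 1, so a^-1 = 1.
Step 4: D(y) = 1(y - 10) mod 26.
Step 5: Apply to 'S' (y = 18): D(18) = 1 * (18 - 10) mod 26 = 1 * 8 mod 26 = 8 -> 'I'.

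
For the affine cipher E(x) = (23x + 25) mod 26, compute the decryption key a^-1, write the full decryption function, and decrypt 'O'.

Step 1: Find a^-1, the modular inverse of 23 mod 26.
Step 2: We need 23 * a^-1 = 1 (mod 26).
Step 3: 23 * 17 = 391 = 15 * 26 + 1, so a^-1 = 17.
Step 4: D(y) = 17(y - 25) mod 26.
Step 5: Apply to 'O' (y = 14): D(14) = 17 * (14 - 25) mod 26 = 17 * -11 mod 26 = 21 -> 'V'.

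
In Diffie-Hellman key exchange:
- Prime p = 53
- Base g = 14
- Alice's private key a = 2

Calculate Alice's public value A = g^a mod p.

Step 1: A = g^a mod p = 14^2 mod 53.
  14^1 mod 53 = 14
  14^2 mod 53 = (14 * 14) mod 53 = 37
Result: A = 37.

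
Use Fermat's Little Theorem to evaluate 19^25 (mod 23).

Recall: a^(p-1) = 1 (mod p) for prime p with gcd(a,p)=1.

Step 1: Since 23 is prime, by Fermat's Little Theorem: 19^22 = 1 (mod 23).
Step 2: Reduce exponent: 25 mod 22 = 3.
Step 3: So 19^25 = 19^3 (mod 23).
Step 4: 19^3 mod 23 = 5.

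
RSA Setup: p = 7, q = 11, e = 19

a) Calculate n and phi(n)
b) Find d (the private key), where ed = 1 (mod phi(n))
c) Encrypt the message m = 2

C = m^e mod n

Step 1: n = 7 * 11 = 77.
Step 2: phi(n) = (7-1)(11-1) = 6 * 10 = 60.
Step 3: Find d = 19^(-1) mod 60 = 19.
  Verify: 19 * 19 = 361 = 1 (mod 60).
Step 4: C = 2^19 mod 77 = 72.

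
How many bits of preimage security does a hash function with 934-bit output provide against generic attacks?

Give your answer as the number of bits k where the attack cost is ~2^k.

Step 1: The hash has a 934-bit output.
Step 2: Preimage resistance means: given a digest h(x), it should be infeasible to find any input that hashes to it.
With a 934-bit output there are 2^934 possible digests, so a generic brute-force preimage search costs about 2^934 evaluations.
Step 3: Security level = 934 bits.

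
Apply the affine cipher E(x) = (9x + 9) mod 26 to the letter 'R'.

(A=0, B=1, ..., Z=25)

Step 1: Convert 'R' to number: x = 17.
Step 2: E(17) = (9 * 17 + 9) mod 26 = 162 mod 26 = 6.
Step 3: Convert 6 back to letter: G.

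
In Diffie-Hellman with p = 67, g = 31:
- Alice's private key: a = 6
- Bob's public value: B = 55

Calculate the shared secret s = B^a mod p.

Step 1: s = B^a mod p = 55^6 mod 67.
  55^1 mod 67 = 55
  55^2 mod 67 = (55 * 55) mod 67 = 10
  55^3 mod 67 = (10 * 55) mod 67 = 14
  55^4 mod 67 = (14 * 55) mod 67 = 33
  55^5 mod 67 = (33 * 55) mod 67 = 6
  55^6 mod 67 = (6 * 55) mod 67 = 62
Result: shared secret = 62.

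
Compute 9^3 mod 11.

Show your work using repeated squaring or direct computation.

Step 1: Compute 9^3 mod 11 step by step, reducing modulo 11 at each step.
  9^1 mod 11 = 9
  9^2 mod 11 = (9 * 9) mod 11 = 4
  9^3 mod 11 = (4 * 9) mod 11 = 3
Step 2: Result = 3.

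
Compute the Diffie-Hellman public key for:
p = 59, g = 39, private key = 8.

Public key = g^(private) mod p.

Step 1: A = g^a mod p = 39^8 mod 59.
  39^1 mod 59 = 39
  39^2 mod 59 = (39 * 39) mod 59 = 46
  39^3 mod 59 = (46 * 39) mod 59 = 24
  39^4 mod 59 = (24 * 39) mod 59 = 51
  39^5 mod 59 = (51 * 39) mod 59 = 42
  39^6 mod 59 = (42 * 39) mod 59 = 45
  39^7 mod 59 = (45 * 39) mod 59 = 44
  39^8 mod 59 = (44 * 39) mod 59 = 5
Result: A = 5.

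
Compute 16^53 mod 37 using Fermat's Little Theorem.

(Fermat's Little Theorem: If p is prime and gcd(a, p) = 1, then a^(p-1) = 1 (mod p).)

Step 1: Since 37 is prime, by Fermat's Little Theorem: 16^36 = 1 (mod 37).
Step 2: Reduce exponent: 53 mod 36 = 17.
Step 3: So 16^53 = 16^17 (mod 37).
Step 4: 16^17 mod 37 = 7.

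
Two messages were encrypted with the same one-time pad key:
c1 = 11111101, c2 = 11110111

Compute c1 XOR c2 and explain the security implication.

Step 1: c1 XOR c2 = (m1 XOR k) XOR (m2 XOR k).
Step 2: By XOR associativity/commutativity: = m1 XOR m2 XOR k XOR k = m1 XOR m2.
Step 3: 11111101 XOR 11110111 = 00001010 = 10.
Step 4: The key cancels out! An attacker learns m1 XOR m2 = 10, revealing the relationship between plaintexts.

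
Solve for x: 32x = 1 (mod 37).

Step 1: We need x such that 32 * x = 1 (mod 37).
Step 2: Using the extended Euclidean algorithm or trial:
  32 * 22 = 704 = 19 * 37 + 1.
Step 3: Since 704 mod 37 = 1, the inverse is x = 22.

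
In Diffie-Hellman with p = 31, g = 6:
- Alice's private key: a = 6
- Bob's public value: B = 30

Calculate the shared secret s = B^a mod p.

Step 1: s = B^a mod p = 30^6 mod 31.
  30^1 mod 31 = 30
  30^2 mod 31 = (30 * 30) mod 31 = 1
  30^3 mod 31 = (1 * 30) mod 31 = 30
  30^4 mod 31 = (30 * 30) mod 31 = 1
  30^5 mod 31 = (1 * 30) mod 31 = 30
  30^6 mod 31 = (30 * 30) mod 31 = 1
Result: shared secret = 1.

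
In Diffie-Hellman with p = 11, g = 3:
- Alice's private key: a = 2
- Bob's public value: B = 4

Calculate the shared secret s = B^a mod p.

Step 1: s = B^a mod p = 4^2 mod 11.
  4^1 mod 11 = 4
  4^2 mod 11 = (4 * 4) mod 11 = 5
Result: shared secret = 5.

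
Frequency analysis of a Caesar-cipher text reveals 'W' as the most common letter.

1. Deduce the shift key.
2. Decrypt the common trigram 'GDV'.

Step 1: In English, 'E' is the most frequent letter (12.7%).
Step 2: The most frequent ciphertext letter is 'W' (position 22).
Step 3: Shift = (22 - 4) mod 26 = 18.
Step 4: Decrypt 'GDV' by shifting back 18:
  G -> O
  D -> L
  V -> D
Step 5: 'GDV' decrypts to 'OLD'.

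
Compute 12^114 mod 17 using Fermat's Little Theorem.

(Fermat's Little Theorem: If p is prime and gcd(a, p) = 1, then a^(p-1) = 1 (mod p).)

Step 1: Since 17 is prime, by Fermat's Little Theorem: 12^16 = 1 (mod 17).
Step 2: Reduce exponent: 114 mod 16 = 2.
Step 3: So 12^114 = 12^2 (mod 17).
Step 4: 12^2 mod 17 = 8.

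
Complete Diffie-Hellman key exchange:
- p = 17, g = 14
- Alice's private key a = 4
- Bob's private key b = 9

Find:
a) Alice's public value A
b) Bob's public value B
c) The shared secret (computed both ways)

Step 1: A = g^a mod p = 14^4 mod 17 = 13.
Step 2: B = g^b mod p = 14^9 mod 17 = 3.
Step 3: Alice computes s = B^a mod p = 3^4 mod 17 = 13.
Step 4: Bob computes s = A^b mod p = 13^9 mod 17 = 13.
Both sides agree: shared secret = 13.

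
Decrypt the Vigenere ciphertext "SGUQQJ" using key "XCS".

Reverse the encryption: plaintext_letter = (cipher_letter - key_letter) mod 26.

Step 1: Extend key: XCSXCS
Step 2: Decrypt each letter (c - k) mod 26:
  S(18) - X(23) = (18-23) mod 26 = 21 = V
  G(6) - C(2) = (6-2) mod 26 = 4 = E
  U(20) - S(18) = (20-18) mod 26 = 2 = C
  Q(16) - X(23) = (16-23) mod 26 = 19 = T
  Q(16) - C(2) = (16-2) mod 26 = 14 = O
  J(9) - S(18) = (9-18) mod 26 = 17 = R
Plaintext: VECTOR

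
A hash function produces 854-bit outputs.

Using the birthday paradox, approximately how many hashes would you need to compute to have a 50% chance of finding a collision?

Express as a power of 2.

Step 1: The birthday paradox gives collision probability ~50% after sqrt(2^n) = 2^(n/2) hashes.
Step 2: For 854-bit output: 2^(854/2) = 2^427.
Step 3: Approximately 2^427 hash computations needed.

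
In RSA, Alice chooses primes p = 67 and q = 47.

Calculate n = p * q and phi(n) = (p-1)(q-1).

Step 1: n = p * q = 67 * 47 = 3149.
Step 2: phi(n) = (p-1)(q-1) = 66 * 46 = 3036.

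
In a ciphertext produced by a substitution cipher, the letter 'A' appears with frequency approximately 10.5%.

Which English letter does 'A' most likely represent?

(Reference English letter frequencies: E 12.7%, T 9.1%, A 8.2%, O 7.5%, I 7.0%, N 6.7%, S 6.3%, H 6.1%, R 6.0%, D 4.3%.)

Step 1: The observed frequency is 10.5%.
Step 2: Compare with English frequencies:
  E: 12.7% (difference: 2.2%)
  T: 9.1% (difference: 1.4%) <-- closest
  A: 8.2% (difference: 2.3%)
  O: 7.5% (difference: 3.0%)
  I: 7.0% (difference: 3.5%)
  N: 6.7% (difference: 3.8%)
  S: 6.3% (difference: 4.2%)
  H: 6.1% (difference: 4.4%)
  R: 6.0% (difference: 4.5%)
  D: 4.3% (difference: 6.2%)
Step 3: 'A' most likely represents 'T' (frequency 9.1%).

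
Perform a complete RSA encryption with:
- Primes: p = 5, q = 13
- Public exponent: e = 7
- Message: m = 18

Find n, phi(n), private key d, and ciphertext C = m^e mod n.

Step 1: n = 5 * 13 = 65.
Step 2: phi(n) = (5-1)(13-1) = 4 * 12 = 48.
Step 3: Find d = 7^(-1) mod 48 = 7.
  Verify: 7 * 7 = 49 = 1 (mod 48).
Step 4: C = 18^7 mod 65 = 47.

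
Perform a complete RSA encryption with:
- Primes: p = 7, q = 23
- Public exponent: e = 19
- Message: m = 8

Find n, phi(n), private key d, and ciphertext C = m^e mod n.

Step 1: n = 7 * 23 = 161.
Step 2: phi(n) = (7-1)(23-1) = 6 * 22 = 132.
Step 3: Find d = 19^(-1) mod 132 = 7.
  Verify: 19 * 7 = 133 = 1 (mod 132).
Step 4: C = 8^19 mod 161 = 50.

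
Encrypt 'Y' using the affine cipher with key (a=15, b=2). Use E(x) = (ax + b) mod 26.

Step 1: Convert 'Y' to number: x = 24.
Step 2: E(24) = (15 * 24 + 2) mod 26 = 362 mod 26 = 24.
Step 3: Convert 24 back to letter: Y.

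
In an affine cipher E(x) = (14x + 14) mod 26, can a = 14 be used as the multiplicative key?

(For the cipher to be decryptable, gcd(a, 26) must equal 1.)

Step 1: Compute gcd(14, 26).
Step 2: gcd(14, 26) = 2.
Since gcd = 2 != 1, 14 shares a common factor with 26, so it cannot be used.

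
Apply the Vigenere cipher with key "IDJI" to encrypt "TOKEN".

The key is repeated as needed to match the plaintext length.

Step 1: Repeat key to match plaintext length:
  Plaintext: TOKEN
  Key:       IDJII
Step 2: Encrypt each letter:
  T(19) + I(8) = (19+8) mod 26 = 1 = B
  O(14) + D(3) = (14+3) mod 26 = 17 = R
  K(10) + J(9) = (10+9) mod 26 = 19 = T
  E(4) + I(8) = (4+8) mod 26 = 12 = M
  N(13) + I(8) = (13+8) mod 26 = 21 = V
Ciphertext: BRTMV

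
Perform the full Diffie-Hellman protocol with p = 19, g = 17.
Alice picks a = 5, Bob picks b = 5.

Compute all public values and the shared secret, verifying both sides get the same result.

Step 1: A = g^a mod p = 17^5 mod 19 = 6.
Step 2: B = g^b mod p = 17^5 mod 19 = 6.
Step 3: Alice computes s = B^a mod p = 6^5 mod 19 = 5.
Step 4: Bob computes s = A^b mod p = 6^5 mod 19 = 5.
Both sides agree: shared secret = 5.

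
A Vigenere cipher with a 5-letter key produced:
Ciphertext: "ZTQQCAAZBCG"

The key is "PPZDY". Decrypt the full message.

Step 1: Key 'PPZDY' has length 5. Extended key: PPZDYPPZDYP
Step 2: Decrypt each position:
  Z(25) - P(15) = 10 = K
  T(19) - P(15) = 4 = E
  Q(16) - Z(25) = 17 = R
  Q(16) - D(3) = 13 = N
  C(2) - Y(24) = 4 = E
  A(0) - P(15) = 11 = L
  A(0) - P(15) = 11 = L
  Z(25) - Z(25) = 0 = A
  B(1) - D(3) = 24 = Y
  C(2) - Y(24) = 4 = E
  G(6) - P(15) = 17 = R
Plaintext: KERNELLAYER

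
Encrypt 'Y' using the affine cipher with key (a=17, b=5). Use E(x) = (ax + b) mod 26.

Step 1: Convert 'Y' to number: x = 24.
Step 2: E(24) = (17 * 24 + 5) mod 26 = 413 mod 26 = 23.
Step 3: Convert 23 back to letter: X.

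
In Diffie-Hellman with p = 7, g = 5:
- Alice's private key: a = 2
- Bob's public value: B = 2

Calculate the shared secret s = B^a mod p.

Step 1: s = B^a mod p = 2^2 mod 7.
  2^1 mod 7 = 2
  2^2 mod 7 = (2 * 2) mod 7 = 4
Result: shared secret = 4.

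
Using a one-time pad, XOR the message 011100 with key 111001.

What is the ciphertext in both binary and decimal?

Step 1: Write out the XOR operation bit by bit:
  Message: 011100
  Key:     111001
  XOR:     100101
Step 2: Convert to decimal: 100101 = 37.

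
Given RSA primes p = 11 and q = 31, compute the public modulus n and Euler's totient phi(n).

Step 1: n = p * q = 11 * 31 = 341.
Step 2: phi(n) = (p-1)(q-1) = 10 * 30 = 300.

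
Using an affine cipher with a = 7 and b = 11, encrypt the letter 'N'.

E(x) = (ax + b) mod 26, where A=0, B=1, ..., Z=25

Step 1: Convert 'N' to number: x = 13.
Step 2: E(13) = (7 * 13 + 11) mod 26 = 102 mod 26 = 24.
Step 3: Convert 24 back to letter: Y.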